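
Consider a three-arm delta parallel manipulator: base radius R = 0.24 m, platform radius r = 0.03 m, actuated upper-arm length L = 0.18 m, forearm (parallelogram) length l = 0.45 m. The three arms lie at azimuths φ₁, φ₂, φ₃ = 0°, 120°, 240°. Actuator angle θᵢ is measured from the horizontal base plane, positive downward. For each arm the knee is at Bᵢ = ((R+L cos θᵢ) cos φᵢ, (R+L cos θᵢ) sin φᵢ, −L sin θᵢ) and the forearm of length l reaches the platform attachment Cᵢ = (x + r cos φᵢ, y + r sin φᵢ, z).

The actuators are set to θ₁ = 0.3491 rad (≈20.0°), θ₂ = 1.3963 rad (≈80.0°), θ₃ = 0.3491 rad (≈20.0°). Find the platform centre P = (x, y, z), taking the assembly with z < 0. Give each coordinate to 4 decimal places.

(0.0831, -0.1439, -0.3684)

φ1=0.0°: virtual centre (0.3791, 0.0000, -0.0616), radius l
S2 = (0.2413·cos120.0°, 0.2413·sin120.0°, -0.1773) = (-0.1206, 0.2089, -0.1773)
φ3=240.0°: virtual centre (-0.1896, -0.3283, -0.0616), radius l
subtract pairs → two planes through P
[-0.9995 0.4179 -0.2314]·P = -0.0579;  [-1.1374 -0.6567 0.0000]·P = 0.0000
det = 1.1317;  x = 0.0336+-0.1343z,  y = -0.0582+0.2326z
into |P−S₁|² = l²: 1.0721z² + 0.1889z + -0.0759 = 0;  Δ = 0.3613;  z = -0.3684 or 0.1922 → z<0 root = -0.3684
x = 0.0831, y = -0.1439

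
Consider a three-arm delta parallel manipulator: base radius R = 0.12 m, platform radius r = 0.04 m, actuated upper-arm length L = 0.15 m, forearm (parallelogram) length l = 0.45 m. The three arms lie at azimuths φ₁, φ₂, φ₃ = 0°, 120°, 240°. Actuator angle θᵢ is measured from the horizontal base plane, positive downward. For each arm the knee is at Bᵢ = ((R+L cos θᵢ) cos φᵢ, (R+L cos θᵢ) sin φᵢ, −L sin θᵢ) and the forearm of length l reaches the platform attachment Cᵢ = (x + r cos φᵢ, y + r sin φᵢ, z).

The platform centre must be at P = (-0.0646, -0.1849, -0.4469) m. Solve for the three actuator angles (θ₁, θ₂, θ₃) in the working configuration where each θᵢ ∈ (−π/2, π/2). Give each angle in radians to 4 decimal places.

θ₁ = 0.8726, θ₂ = 1.0472, θ₃ = -0.0003

φ1=0.0° → target in arm frame (-0.0646, -0.1849)
  e−x'=0.1446;  (l²−L²−(e−x')²−y'²−z²)/2L = -0.2494
  γ=atan2(-0.4469,0.1446)=-1.2579;  ψ=arccos(-0.5309)=2.1305;  θ1=γ+ψ≈0.8726
φ2=120.0° → target in arm frame (-0.1278, 0.1484)
  e−x'=0.2078;  (l²−L²−(e−x')²−y'²−z²)/2L = -0.2831
  θ2 = atan2(B,A) + arccos(C/0.4929) = 1.0472
arm 3 (φ=240.0°): x'=0.1924, y'=0.0365
  A=-0.1124, B=-0.4469, C=(l²−L²−A²−y'²−z²)/(2L)=-0.1123
  √(A²+B²)=0.4608;  θ3 = -1.8173+1.8170 ≈ -0.0003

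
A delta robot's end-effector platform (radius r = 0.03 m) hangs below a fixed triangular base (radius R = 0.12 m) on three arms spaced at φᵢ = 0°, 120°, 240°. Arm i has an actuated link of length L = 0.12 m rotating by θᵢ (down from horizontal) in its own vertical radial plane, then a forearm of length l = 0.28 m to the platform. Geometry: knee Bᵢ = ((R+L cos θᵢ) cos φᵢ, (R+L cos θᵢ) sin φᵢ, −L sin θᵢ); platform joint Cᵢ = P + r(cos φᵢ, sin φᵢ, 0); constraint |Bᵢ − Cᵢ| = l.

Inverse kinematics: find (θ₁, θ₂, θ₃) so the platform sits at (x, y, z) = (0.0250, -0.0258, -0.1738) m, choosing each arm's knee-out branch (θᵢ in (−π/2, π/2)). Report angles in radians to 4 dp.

rotate P by −φ1: (0.0250, -0.0258, -0.1738)
  A cos θ + B sin θ = C:  0.0650·cos θ + -0.1738·sin θ = 0.1204
  γ=atan2(-0.1738,0.0650)=-1.2129;  ψ=arccos(0.6490)=0.8645;  θ1=γ+ψ≈-0.3484
arm 2 (φ=120.0°): x'=-0.0348, y'=-0.0088
  A=0.1248, B=-0.1738, C=(l²−L²−A²−y'²−z²)/(2L)=0.0755
  √(A²+B²)=0.2140;  θ2 = -0.9479+1.2100 ≈ 0.2621
φ3=240.0° → target in arm frame (0.0098, 0.0346)
  e−x'=0.0802;  (l²−L²−(e−x')²−y'²−z²)/2L = 0.1091
  θ3 = atan2(B,A) + arccos(C/0.1914) = -0.1742

θ₁ = -0.3484, θ₂ = 0.2621, θ₃ = -0.1742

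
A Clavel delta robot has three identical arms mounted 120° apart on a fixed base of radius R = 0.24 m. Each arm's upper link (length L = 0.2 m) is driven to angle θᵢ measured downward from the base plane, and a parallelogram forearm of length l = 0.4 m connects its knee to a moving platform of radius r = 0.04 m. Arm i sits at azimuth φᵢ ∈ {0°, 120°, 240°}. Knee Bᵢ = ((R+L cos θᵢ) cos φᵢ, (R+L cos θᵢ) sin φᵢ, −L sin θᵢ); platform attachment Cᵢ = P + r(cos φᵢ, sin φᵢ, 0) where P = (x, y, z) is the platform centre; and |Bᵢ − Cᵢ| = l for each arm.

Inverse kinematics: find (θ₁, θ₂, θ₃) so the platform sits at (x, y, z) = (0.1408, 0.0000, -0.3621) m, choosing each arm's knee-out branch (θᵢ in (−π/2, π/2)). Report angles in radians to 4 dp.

arm 1 (φ=0.0°): x'=0.1408, y'=0.0000
  e−x'=0.0592;  (l²−L²−(e−x')²−y'²−z²)/2L = -0.0366
  √(A²+B²)=0.3669;  θ1 = -1.4087+1.6706 ≈ 0.2618
rotate P by −φ2: (-0.0704, -0.1219, -0.3621)
  A cos θ + B sin θ = C:  0.2704·cos θ + -0.3621·sin θ = -0.2478
  γ=atan2(-0.3621,0.2704)=-0.9294;  ψ=arccos(-0.5482)=2.1510;  θ2=γ+ψ≈1.2217
arm 3 (φ=240.0°): x'=-0.0704, y'=0.1219
  e−x'=0.2704;  (l²−L²−(e−x')²−y'²−z²)/2L = -0.2478
  γ=atan2(-0.3621,0.2704)=-0.9294;  ψ=arccos(-0.5482)=2.1510;  θ3=γ+ψ≈1.2217

θ₁ = 0.2618, θ₂ = 1.2217, θ₃ = 1.2217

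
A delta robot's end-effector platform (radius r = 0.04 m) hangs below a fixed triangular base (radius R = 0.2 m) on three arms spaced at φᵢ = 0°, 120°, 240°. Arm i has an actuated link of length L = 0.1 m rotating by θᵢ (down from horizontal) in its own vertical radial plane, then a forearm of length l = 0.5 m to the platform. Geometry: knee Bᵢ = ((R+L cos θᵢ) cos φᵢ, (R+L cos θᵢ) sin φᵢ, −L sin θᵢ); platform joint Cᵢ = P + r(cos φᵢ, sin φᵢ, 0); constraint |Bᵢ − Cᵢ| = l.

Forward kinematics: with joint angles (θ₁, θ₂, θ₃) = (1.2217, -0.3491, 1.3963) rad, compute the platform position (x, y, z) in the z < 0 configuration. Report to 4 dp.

arm 1 at φ=0.0°: (R−r)+L cos θ1 = 0.1942;  centre 1 = (0.1942, 0.0000, -0.0940)
φ2=120.0°: virtual centre (-0.1270, 0.2199, 0.0342), radius l
φ3=240.0°: virtual centre (-0.0887, -0.1536, -0.0985), radius l
|centre ₂|²−|centre ₁|² = 0.0191;  |centre ₃|²−|centre ₁|² = -0.0054
linear system: -0.6424x+0.4399y = 0.0191−0.2563z; -0.5658x+-0.3072y = -0.0054−-0.0090z
Cramer: x(z) = -0.0079+0.1676z;  y(z) = 0.0320-0.3380z
sphere 1 gives Az²+Bz+C=0 with A=1.1423, B=0.0986, C=-0.1993;  B²−4AC=0.9205;  roots -0.4631, 0.3768;  negative root z = -0.4631
x = -0.0855, y = 0.1885

(-0.0855, 0.1885, -0.4631)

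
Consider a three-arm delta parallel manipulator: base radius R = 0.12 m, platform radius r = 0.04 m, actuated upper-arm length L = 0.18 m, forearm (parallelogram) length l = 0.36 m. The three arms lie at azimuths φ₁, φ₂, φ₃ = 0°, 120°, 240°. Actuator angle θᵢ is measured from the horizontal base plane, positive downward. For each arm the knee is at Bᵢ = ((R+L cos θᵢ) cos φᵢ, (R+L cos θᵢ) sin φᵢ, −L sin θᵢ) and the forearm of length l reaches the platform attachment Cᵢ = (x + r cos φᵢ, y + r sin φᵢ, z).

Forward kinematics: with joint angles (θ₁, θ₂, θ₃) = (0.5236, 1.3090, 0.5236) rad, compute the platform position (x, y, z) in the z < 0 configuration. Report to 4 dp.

O1 = (0.2359·cos0.0°, 0.2359·sin0.0°, -0.0900) = (0.2359, 0.0000, -0.0900)
arm 2 at φ=120.0°: ρ2 = 0.1266;  O2 = (-0.0633, 0.1096, -0.1739)
arm 3 at φ=240.0°: ρ3 = 0.2359;  O3 = (-0.1179, -0.2043, -0.0900)
subtract pairs → two planes through P
linear system: -0.5984x+0.2193y = -0.0175−-0.1677z; -0.7077x+-0.4086y = 0.0000−0.0000z
det = 0.3996;  x = 0.0179+-0.1715z,  y = -0.0310+0.2970z
quadratic in z: (1.1176)z²+(0.2364)z+(-0.0730)=0, √Δ=0.6183 → z ∈ {-0.3824, 0.1709}; z = -0.3824 (taking z<0)
x = 0.0834, y = -0.1445

(0.0834, -0.1445, -0.3824)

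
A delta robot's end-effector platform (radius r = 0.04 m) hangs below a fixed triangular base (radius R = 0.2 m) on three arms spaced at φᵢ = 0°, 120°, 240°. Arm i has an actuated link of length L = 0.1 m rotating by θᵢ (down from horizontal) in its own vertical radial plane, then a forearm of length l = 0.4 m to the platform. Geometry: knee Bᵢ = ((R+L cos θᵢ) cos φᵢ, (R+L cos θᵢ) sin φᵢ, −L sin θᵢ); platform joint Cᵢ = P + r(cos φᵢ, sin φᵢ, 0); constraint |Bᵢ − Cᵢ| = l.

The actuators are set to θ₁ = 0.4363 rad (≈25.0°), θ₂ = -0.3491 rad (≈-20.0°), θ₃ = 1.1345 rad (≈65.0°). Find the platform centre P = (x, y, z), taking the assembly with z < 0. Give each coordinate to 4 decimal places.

arm 1 at φ=0.0°: e+L cos θ1 = 0.2506;  S1 = (0.2506, 0.0000, -0.0423)
φ2=120.0°: virtual centre (-0.1270, 0.2199, 0.0342), radius l
S3 = (0.2023·cos240.0°, 0.2023·sin240.0°, -0.0906) = (-0.1011, -0.1752, -0.0906)
eliminate P² terms by subtracting sphere 1 from 2 and 3
linear system: -0.7552x+0.4399y = 0.0011−0.1529z; -0.7035x+-0.3503y = -0.0155−-0.0967z
det = 0.5740;  x = 0.0112+0.0192z,  y = 0.0217+-0.3147z
quadratic in z: (1.0994)z²+(0.0617)z+(-0.1004)=0, √Δ=0.6674 → z ∈ {-0.3316, 0.2755}; z = -0.3316 (taking z<0)
x = 0.0048, y = 0.1260

(0.0048, 0.1260, -0.3316)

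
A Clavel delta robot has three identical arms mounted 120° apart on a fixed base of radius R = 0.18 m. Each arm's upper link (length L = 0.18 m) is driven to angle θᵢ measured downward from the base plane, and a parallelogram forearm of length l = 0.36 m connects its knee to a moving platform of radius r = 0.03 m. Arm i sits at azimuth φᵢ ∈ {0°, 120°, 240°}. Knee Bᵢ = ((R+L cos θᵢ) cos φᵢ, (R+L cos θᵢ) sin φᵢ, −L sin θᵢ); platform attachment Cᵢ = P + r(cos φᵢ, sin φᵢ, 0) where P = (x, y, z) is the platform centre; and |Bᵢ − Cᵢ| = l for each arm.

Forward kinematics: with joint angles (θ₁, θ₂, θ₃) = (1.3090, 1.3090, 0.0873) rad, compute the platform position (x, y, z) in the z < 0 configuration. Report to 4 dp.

φ1=0.0°: virtual centre (0.1966, 0.0000, -0.1739), radius l
O2 = (0.1966·cos120.0°, 0.1966·sin120.0°, -0.1739) = (-0.0983, 0.1702, -0.1739)
O3 = (0.3293·cos240.0°, 0.3293·sin240.0°, -0.0157) = (-0.1647, -0.2852, -0.0157)
|O₂|²−|O₁|² = 0.0000;  |O₃|²−|O₁|² = 0.0398
[-0.5898 0.3405 0.0000]·P = 0.0000;  [-0.7225 -0.5704 0.3163]·P = 0.0398
Cramer: x(z) = -0.0233+0.1850z;  y(z) = -0.0403+0.3203z
into |P−O₁|² = l²: 1.1368z² + 0.2406z + -0.0494 = 0;  Δ = 0.2825;  z = -0.3396 or 0.1280 → z<0 root = -0.3396
x = -0.0861, y = -0.1491

(-0.0861, -0.1491, -0.3396)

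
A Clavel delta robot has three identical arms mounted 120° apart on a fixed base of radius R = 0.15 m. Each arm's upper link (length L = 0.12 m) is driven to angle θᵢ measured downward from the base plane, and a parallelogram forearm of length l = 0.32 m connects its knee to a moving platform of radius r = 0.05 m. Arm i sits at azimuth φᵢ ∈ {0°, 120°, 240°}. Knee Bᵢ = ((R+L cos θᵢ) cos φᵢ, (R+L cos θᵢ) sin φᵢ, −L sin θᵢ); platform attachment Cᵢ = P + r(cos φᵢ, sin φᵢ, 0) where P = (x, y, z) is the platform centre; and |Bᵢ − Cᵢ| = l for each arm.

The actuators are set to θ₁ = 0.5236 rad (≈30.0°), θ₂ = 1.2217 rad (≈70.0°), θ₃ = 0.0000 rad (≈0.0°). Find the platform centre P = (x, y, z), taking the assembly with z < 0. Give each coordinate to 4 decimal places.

arm 1 at φ=0.0°: (R−r)+L cos θ1 = 0.2039;  centre 1 = (0.2039, 0.0000, -0.0600)
φ2=120.0°: virtual centre (-0.0705, 0.1221, -0.1128), radius l
arm 3 at φ=240.0°: (R−r)+L cos θ3 = 0.2200;  centre 3 = (-0.1100, -0.1905, 0.0000)
subtract pairs → two planes through P
plane₁₂: -0.5489x+0.2443y+-0.1055z = -0.0126
Cramer: x(z) = 0.0111-0.0300z;  y(z) = -0.0266+0.3644z
into |P−centre ₁|² = l²: 1.1337z² + 0.1122z + -0.0609 = 0;  Δ = 0.2887;  z = -0.2864 or 0.1875 → z<0 root = -0.2864
x = 0.0197, y = -0.1310

(0.0197, -0.1310, -0.2864)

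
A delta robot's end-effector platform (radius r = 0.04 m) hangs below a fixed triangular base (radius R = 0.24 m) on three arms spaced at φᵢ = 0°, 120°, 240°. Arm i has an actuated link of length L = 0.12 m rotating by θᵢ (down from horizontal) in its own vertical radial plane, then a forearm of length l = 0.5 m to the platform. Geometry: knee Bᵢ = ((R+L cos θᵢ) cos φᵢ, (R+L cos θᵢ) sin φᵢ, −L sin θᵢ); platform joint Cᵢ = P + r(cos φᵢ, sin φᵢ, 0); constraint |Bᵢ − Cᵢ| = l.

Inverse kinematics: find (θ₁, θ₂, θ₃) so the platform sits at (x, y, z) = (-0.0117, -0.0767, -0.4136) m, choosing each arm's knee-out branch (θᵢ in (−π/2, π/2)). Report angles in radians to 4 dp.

θ₁ = 0.3487, θ₂ = 0.6109, θ₃ = -0.1745

rotate P by −φ1: (-0.0117, -0.0767, -0.4136)
  e−x'=0.2117;  (l²−L²−(e−x')²−y'²−z²)/2L = 0.0576
  θ1 = atan2(B,A) + arccos(C/0.4646) = 0.3487
rotate P by −φ2: (-0.0606, 0.0485, -0.4136)
  A=0.2606, B=-0.4136, C=(l²−L²−A²−y'²−z²)/(2L)=-0.0238
  √(A²+B²)=0.4888;  θ2 = -1.0086+1.6195 ≈ 0.6109
φ3=240.0° → target in arm frame (0.0723, 0.0282)
  e−x'=0.1277;  (l²−L²−(e−x')²−y'²−z²)/2L = 0.1976
  θ3 = atan2(B,A) + arccos(C/0.4329) = -0.1745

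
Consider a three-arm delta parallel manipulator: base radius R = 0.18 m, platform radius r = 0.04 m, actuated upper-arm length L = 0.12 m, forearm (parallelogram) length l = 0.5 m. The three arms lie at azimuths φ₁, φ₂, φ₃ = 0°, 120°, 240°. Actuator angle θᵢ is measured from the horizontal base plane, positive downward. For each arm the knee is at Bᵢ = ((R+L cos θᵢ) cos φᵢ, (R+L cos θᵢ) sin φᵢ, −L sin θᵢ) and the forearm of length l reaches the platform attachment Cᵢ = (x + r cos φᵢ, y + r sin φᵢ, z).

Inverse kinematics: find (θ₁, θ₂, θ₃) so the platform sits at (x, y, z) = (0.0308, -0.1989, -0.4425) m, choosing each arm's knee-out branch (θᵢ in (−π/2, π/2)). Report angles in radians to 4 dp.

θ₁ = 0.3490, θ₂ = 1.2214, θ₃ = -0.2620

arm 1 (φ=0.0°): x'=0.0308, y'=-0.1989
  A=0.1092, B=-0.4425, C=(l²−L²−A²−y'²−z²)/(2L)=-0.0487
  γ=atan2(-0.4425,0.1092)=-1.3289;  ψ=arccos(-0.1069)=1.6779;  θ1=γ+ψ≈0.3490
rotate P by −φ2: (-0.1877, 0.0728, -0.4425)
  A=0.3277, B=-0.4425, C=(l²−L²−A²−y'²−z²)/(2L)=-0.3036
  γ=atan2(-0.4425,0.3277)=-0.9334;  ψ=arccos(-0.5514)=2.1548;  θ2=γ+ψ≈1.2214
rotate P by −φ3: (0.1569, 0.1261, -0.4425)
  A cos θ + B sin θ = C:  -0.0169·cos θ + -0.4425·sin θ = 0.0983
  γ=atan2(-0.4425,-0.0169)=-1.6089;  ψ=arccos(0.2221)=1.3468;  θ3=γ+ψ≈-0.2620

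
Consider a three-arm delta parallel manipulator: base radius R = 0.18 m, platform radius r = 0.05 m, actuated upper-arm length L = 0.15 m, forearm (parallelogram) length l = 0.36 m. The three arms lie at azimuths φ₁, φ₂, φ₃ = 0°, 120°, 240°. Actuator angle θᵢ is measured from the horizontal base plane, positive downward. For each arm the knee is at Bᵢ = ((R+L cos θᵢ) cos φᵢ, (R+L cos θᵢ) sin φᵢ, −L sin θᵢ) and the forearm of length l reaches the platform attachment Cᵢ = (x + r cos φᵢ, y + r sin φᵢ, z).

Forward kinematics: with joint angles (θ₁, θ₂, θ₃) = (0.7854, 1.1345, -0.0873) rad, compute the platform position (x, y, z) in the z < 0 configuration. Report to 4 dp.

(-0.0249, -0.1382, -0.3120)

centre 1 = (0.2361·cos0.0°, 0.2361·sin0.0°, -0.1061) = (0.2361, 0.0000, -0.1061)
arm 2 at φ=120.0°: ρ2 = 0.1934;  centre 2 = (-0.0967, 0.1675, -0.1359)
φ3=240.0°: virtual centre (-0.1397, -0.2420, 0.0131), radius l
|centre ₂|²−|centre ₁|² = -0.0111;  |centre ₃|²−|centre ₁|² = 0.0113
linear system: -0.6655x+0.3350y = -0.0111−-0.0598z; -0.7516x+-0.4840y = 0.0113−0.2383z
det = 0.5738;  x = 0.0028+0.0887z,  y = -0.0276+0.3546z
quadratic in z: (1.1336)z²+(0.1512)z+(-0.0632)=0, √Δ=0.5561 → z ∈ {-0.3120, 0.1786}; z = -0.3120 (taking z<0)
x = -0.0249, y = -0.1382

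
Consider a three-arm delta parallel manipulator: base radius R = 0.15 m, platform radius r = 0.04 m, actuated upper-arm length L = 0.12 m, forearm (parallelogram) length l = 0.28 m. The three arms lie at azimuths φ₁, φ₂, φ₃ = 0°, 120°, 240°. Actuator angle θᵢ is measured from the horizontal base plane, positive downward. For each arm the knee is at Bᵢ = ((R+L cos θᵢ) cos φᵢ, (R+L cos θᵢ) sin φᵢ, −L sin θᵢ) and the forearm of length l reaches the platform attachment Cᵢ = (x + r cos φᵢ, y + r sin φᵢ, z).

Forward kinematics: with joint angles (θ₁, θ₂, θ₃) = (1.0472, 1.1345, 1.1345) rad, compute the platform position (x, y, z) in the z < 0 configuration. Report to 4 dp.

(0.0105, 0.0000, -0.3341)

arm 1 at φ=0.0°: e+L cos θ1 = 0.1700;  S1 = (0.1700, 0.0000, -0.1039)
arm 2 at φ=120.0°: e+L cos θ2 = 0.1607;  S2 = (-0.0804, 0.1392, -0.1088)
φ3=240.0°: virtual centre (-0.0804, -0.1392, -0.1088), radius l
subtract pairs → two planes through P
linear system: -0.5007x+0.2784y = -0.0020−-0.0097z; -0.5007x+-0.2784y = -0.0020−-0.0097z
Cramer: x(z) = 0.0041-0.0193z;  y(z) = 0.0000+0.0000z
into |P−S₁|² = l²: 1.0004z² + 0.2143z + -0.0401 = 0;  Δ = 0.2062;  z = -0.3341 or 0.1199 → z<0 root = -0.3341
x = 0.0105, y = 0.0000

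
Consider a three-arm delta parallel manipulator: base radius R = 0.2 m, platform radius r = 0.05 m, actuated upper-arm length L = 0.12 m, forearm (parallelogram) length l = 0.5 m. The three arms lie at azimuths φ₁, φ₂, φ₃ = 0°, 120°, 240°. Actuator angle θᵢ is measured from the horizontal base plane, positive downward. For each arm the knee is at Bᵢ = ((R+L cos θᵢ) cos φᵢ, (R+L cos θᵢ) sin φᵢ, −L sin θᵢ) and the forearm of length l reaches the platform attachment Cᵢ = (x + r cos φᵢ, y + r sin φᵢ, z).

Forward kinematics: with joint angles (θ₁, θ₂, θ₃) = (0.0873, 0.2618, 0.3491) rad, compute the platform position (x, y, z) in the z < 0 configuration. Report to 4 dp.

(0.0306, 0.0109, -0.4495)

centre 1 = (0.2695·cos0.0°, 0.2695·sin0.0°, -0.0105) = (0.2695, 0.0000, -0.0105)
arm 2 at φ=120.0°: (R−r)+L cos θ2 = 0.2659;  centre 2 = (-0.1330, 0.2303, -0.0311)
centre 3 = (0.2628·cos240.0°, 0.2628·sin240.0°, -0.0410) = (-0.1314, -0.2276, -0.0410)
subtract pairs → two planes through P
linear system: -0.8050x+0.4606y = -0.0011−-0.0412z; -0.8018x+-0.4551y = -0.0020−-0.0612z
det = 0.7357;  x = 0.0019+-0.0638z,  y = 0.0010+-0.0220z
sphere 1 gives Az²+Bz+C=0 with A=1.0046, B=0.0550, C=-0.1783;  B²−4AC=0.7194;  roots -0.4495, 0.3948;  negative root z = -0.4495
x = 0.0306, y = 0.0109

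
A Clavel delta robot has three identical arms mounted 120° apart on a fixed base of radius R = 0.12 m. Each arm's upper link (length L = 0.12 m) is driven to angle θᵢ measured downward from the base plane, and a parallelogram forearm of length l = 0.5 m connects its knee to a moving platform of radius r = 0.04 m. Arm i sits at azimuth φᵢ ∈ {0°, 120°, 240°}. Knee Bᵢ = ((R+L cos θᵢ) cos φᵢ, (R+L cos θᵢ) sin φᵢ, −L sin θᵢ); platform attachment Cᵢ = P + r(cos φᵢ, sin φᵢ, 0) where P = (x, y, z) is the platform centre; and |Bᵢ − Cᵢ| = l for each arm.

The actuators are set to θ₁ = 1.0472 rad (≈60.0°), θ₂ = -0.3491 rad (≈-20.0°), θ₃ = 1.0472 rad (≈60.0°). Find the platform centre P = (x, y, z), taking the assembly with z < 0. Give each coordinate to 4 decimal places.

(-0.1331, 0.2306, -0.4535)

arm 1 at φ=0.0°: ρ1 = 0.1400;  O1 = (0.1400, 0.0000, -0.1039)
φ2=120.0°: virtual centre (-0.0964, 0.1669, 0.0410), radius l
arm 3 at φ=240.0°: ρ3 = 0.1400;  O3 = (-0.0700, -0.1212, -0.1039)
|O₂|²−|O₁|² = 0.0084;  |O₃|²−|O₁|² = 0.0000
[-0.4728 0.3339 0.2899]·P = 0.0084;  [-0.4200 -0.2425 0.0000]·P = 0.0000
det = 0.2549;  x = -0.0080+0.2759z,  y = 0.0139+-0.4778z
into |P−O₁|² = l²: 1.3044z² + 0.1129z + -0.2171 = 0;  Δ = 1.1454;  z = -0.4535 or 0.3670 → z<0 root = -0.4535
x = -0.1331, y = 0.2306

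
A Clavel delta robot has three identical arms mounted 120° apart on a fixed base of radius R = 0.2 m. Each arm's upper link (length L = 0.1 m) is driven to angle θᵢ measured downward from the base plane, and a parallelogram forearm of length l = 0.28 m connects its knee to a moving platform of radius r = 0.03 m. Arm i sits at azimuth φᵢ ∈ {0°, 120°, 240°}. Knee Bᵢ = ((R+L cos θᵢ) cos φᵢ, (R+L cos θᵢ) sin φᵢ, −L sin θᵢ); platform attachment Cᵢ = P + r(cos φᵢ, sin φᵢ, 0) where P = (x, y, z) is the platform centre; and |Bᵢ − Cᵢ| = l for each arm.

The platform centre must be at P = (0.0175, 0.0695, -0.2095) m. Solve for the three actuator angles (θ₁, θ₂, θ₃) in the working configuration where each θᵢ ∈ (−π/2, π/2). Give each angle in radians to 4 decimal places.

rotate P by −φ1: (0.0175, 0.0695, -0.2095)
  A cos θ + B sin θ = C:  0.1525·cos θ + -0.2095·sin θ = -0.0179
  √(A²+B²)=0.2591;  θ1 = -0.9416+1.6399 ≈ 0.6983
arm 2 (φ=120.0°): x'=0.0514, y'=-0.0499
  A cos θ + B sin θ = C:  0.1186·cos θ + -0.2095·sin θ = 0.0398
  γ=atan2(-0.2095,0.1186)=-1.0558;  ψ=arccos(0.1654)=1.4046;  θ2=γ+ψ≈0.3488
arm 3 (φ=240.0°): x'=-0.0689, y'=-0.0196
  A cos θ + B sin θ = C:  0.2389·cos θ + -0.2095·sin θ = -0.1648
  √(A²+B²)=0.3178;  θ3 = -0.7198+2.1161 ≈ 1.3963

θ₁ = 0.6983, θ₂ = 0.3488, θ₃ = 1.3963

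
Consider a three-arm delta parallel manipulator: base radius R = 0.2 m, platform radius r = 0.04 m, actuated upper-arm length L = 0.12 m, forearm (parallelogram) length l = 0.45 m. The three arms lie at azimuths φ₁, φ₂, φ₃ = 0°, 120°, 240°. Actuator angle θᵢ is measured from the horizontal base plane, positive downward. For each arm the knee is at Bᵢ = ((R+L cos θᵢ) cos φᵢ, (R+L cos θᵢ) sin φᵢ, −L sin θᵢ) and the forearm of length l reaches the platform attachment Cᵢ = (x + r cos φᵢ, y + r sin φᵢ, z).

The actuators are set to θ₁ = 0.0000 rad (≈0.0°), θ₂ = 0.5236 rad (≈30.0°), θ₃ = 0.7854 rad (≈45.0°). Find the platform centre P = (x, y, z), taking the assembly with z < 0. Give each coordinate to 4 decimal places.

(0.0824, 0.0314, -0.4031)

centre 1 = (0.2800·cos0.0°, 0.2800·sin0.0°, 0.0000) = (0.2800, 0.0000, 0.0000)
φ2=120.0°: virtual centre (-0.1320, 0.2286, -0.0600), radius l
arm 3 at φ=240.0°: e+L cos θ3 = 0.2449;  centre 3 = (-0.1224, -0.2120, -0.0849)
subtract pairs → two planes through P
linear system: -0.8239x+0.4571y = -0.0051−-0.1200z; -0.8049x+-0.4241y = -0.0112−-0.1697z
Cramer: x(z) = 0.0102-0.1791z;  y(z) = 0.0071-0.0603z
into |P−centre ₁|² = l²: 1.0357z² + 0.0958z + -0.1297 = 0;  Δ = 0.5463;  z = -0.4031 or 0.3106 → z<0 root = -0.4031
x = 0.0824, y = 0.0314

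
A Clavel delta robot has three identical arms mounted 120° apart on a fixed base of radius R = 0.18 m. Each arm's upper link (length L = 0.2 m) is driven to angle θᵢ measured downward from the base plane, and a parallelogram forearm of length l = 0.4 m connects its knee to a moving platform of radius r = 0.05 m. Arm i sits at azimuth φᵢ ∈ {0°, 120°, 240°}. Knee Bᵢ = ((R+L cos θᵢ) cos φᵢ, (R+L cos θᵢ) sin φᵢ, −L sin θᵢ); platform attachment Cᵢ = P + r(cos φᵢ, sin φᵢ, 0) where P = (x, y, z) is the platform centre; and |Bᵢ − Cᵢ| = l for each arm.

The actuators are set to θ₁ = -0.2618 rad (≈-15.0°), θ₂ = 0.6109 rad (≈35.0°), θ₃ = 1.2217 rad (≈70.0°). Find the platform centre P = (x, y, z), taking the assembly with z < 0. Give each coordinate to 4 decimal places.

(0.1700, 0.1003, -0.3039)

arm 1 at φ=0.0°: ρ1 = 0.3232;  centre 1 = (0.3232, 0.0000, 0.0518)
centre 2 = (0.2938·cos120.0°, 0.2938·sin120.0°, -0.1147) = (-0.1469, 0.2545, -0.1147)
φ3=240.0°: virtual centre (-0.0992, -0.1718, -0.1879), radius l
subtract pairs → two planes through P
[-0.9402 0.5089 -0.3330]·P = -0.0076;  [-0.8448 -0.3437 -0.4794]·P = -0.0324
Cramer: x(z) = 0.0254-0.4759z;  y(z) = 0.0319-0.2250z
quadratic in z: (1.2772)z²+(0.1656)z+(-0.0676)=0, √Δ=0.6107 → z ∈ {-0.3039, 0.1743}; z = -0.3039 (taking z<0)
x = 0.1700, y = 0.1003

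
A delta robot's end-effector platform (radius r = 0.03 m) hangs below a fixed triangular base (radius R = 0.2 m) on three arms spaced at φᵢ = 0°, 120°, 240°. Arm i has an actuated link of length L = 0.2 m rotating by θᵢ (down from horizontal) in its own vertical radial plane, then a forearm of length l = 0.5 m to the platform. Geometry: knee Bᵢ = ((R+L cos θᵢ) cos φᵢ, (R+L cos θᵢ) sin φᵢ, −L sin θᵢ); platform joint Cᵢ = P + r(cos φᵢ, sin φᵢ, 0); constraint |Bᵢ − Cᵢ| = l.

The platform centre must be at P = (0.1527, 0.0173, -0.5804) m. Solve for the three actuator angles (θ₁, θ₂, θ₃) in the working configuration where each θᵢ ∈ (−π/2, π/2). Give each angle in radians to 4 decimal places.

θ₁ = 0.6107, θ₂ = 1.3087, θ₃ = 1.3959

φ1=0.0° → target in arm frame (0.1527, 0.0173)
  A=0.0173, B=-0.5804, C=(l²−L²−A²−y'²−z²)/(2L)=-0.3187
  γ=atan2(-0.5804,0.0173)=-1.5410;  ψ=arccos(-0.5488)=2.1517;  θ1=γ+ψ≈0.6107
arm 2 (φ=120.0°): x'=-0.0614, y'=-0.1409
  A cos θ + B sin θ = C:  0.2314·cos θ + -0.5804·sin θ = -0.5006
  θ2 = atan2(B,A) + arccos(C/0.6248) = 1.3087
φ3=240.0° → target in arm frame (-0.0913, 0.1236)
  A cos θ + B sin θ = C:  0.2613·cos θ + -0.5804·sin θ = -0.5261
  γ=atan2(-0.5804,0.2613)=-1.1477;  ψ=arccos(-0.8265)=2.5437;  θ3=γ+ψ≈1.3959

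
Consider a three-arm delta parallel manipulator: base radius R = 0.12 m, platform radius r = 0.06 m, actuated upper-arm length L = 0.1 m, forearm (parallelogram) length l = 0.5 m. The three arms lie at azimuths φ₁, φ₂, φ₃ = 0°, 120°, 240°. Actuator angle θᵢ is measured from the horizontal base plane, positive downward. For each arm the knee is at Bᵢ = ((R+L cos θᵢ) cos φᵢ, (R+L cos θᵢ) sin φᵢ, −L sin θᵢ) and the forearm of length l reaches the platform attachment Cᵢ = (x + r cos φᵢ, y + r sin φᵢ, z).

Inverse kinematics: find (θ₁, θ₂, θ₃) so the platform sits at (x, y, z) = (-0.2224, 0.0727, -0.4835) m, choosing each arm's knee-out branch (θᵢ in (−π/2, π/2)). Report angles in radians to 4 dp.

rotate P by −φ1: (-0.2224, 0.0727, -0.4835)
  A cos θ + B sin θ = C:  0.2824·cos θ + -0.4835·sin θ = -0.3940
  √(A²+B²)=0.5599;  θ1 = -1.0422+2.3514 ≈ 1.3093
arm 2 (φ=120.0°): x'=0.1742, y'=0.1563
  e−x'=-0.1142;  (l²−L²−(e−x')²−y'²−z²)/2L = -0.1561
  γ=atan2(-0.4835,-0.1142)=-1.8027;  ψ=arccos(-0.3142)=1.8904;  θ2=γ+ψ≈0.0878
φ3=240.0° → target in arm frame (0.0482, -0.2290)
  A=0.0118, B=-0.4835, C=(l²−L²−A²−y'²−z²)/(2L)=-0.2317
  √(A²+B²)=0.4836;  θ3 = -1.5465+2.0703 ≈ 0.5238

θ₁ = 1.3093, θ₂ = 0.0878, θ₃ = 0.5238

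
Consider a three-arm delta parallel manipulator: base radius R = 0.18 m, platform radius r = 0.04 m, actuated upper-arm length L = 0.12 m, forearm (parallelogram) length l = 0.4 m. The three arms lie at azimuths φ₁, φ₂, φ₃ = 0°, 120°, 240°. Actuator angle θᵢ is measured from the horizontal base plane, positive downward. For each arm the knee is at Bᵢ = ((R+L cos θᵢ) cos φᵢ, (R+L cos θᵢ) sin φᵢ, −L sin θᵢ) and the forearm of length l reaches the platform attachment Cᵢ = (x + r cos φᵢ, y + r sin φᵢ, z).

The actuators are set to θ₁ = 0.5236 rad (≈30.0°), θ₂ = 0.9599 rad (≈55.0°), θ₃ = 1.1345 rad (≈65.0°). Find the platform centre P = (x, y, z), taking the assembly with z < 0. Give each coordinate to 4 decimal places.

arm 1 at φ=0.0°: (R−r)+L cos θ1 = 0.2439;  centre 1 = (0.2439, 0.0000, -0.0600)
arm 2 at φ=120.0°: (R−r)+L cos θ2 = 0.2088;  centre 2 = (-0.1044, 0.1809, -0.0983)
arm 3 at φ=240.0°: (R−r)+L cos θ3 = 0.1907;  centre 3 = (-0.0954, -0.1652, -0.1088)
eliminate P² terms by subtracting sphere 1 from 2 and 3
linear system: -0.6967x+0.3617y = -0.0098−-0.0766z; -0.6786x+-0.3303y = -0.0149−-0.0975z
Cramer: x(z) = 0.0182-0.1274z;  y(z) = 0.0078-0.0336z
sphere 1 gives Az²+Bz+C=0 with A=1.0174, B=0.1770, C=-0.1054;  B²−4AC=0.4601;  roots -0.4204, 0.2464;  negative root z = -0.4204
x = 0.0717, y = 0.0219

(0.0717, 0.0219, -0.4204)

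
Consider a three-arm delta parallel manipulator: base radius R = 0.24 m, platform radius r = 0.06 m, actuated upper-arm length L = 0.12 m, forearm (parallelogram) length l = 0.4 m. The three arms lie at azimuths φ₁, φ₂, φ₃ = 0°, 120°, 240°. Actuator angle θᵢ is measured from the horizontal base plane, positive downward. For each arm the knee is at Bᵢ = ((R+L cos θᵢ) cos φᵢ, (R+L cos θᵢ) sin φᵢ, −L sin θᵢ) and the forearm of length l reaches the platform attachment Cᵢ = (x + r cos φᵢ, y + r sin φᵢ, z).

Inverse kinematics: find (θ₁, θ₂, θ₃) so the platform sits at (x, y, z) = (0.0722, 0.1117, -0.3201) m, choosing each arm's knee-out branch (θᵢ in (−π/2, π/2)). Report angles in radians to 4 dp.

φ1=0.0° → target in arm frame (0.0722, 0.1117)
  e−x'=0.1078;  (l²−L²−(e−x')²−y'²−z²)/2L = 0.0793
  √(A²+B²)=0.3378;  θ1 = -1.2460+1.3337 ≈ 0.0878
φ2=120.0° → target in arm frame (0.0606, -0.1184)
  e−x'=0.1194;  (l²−L²−(e−x')²−y'²−z²)/2L = 0.0620
  θ2 = atan2(B,A) + arccos(C/0.3416) = 0.1745
arm 3 (φ=240.0°): x'=-0.1328, y'=0.0067
  e−x'=0.3128;  (l²−L²−(e−x')²−y'²−z²)/2L = -0.2282
  θ3 = atan2(B,A) + arccos(C/0.4476) = 1.3090

θ₁ = 0.0878, θ₂ = 0.1745, θ₃ = 1.3090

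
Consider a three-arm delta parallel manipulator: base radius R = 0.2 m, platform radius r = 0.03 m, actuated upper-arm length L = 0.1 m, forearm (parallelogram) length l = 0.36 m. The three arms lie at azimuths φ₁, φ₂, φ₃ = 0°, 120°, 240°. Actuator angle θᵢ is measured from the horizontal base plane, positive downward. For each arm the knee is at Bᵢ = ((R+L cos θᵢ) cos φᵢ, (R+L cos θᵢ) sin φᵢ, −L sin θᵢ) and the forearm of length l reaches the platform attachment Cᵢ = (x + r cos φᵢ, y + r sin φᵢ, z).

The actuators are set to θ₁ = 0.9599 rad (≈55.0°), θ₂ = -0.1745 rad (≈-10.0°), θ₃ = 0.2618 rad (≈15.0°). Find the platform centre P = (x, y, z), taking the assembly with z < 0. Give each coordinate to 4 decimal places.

φ1=0.0°: virtual centre (0.2274, 0.0000, -0.0819), radius l
arm 2 at φ=120.0°: (R−r)+L cos θ2 = 0.2685;  S2 = (-0.1342, 0.2325, 0.0174)
S3 = (0.2666·cos240.0°, 0.2666·sin240.0°, -0.0259) = (-0.1333, -0.2309, -0.0259)
|S₂|²−|S₁|² = 0.0140;  |S₃|²−|S₁|² = 0.0133
[-0.7232 0.4650 0.1985]·P = 0.0140;  [-0.7213 -0.4618 0.1121]·P = 0.0133
Cramer: x(z) = -0.0189+0.2148z;  y(z) = 0.0007-0.0929z
sphere 1 gives Az²+Bz+C=0 with A=1.0548, B=0.0579, C=-0.0622;  B²−4AC=0.2659;  roots -0.2719, 0.2170;  negative root z = -0.2719
x = -0.0773, y = 0.0259

(-0.0773, 0.0259, -0.2719)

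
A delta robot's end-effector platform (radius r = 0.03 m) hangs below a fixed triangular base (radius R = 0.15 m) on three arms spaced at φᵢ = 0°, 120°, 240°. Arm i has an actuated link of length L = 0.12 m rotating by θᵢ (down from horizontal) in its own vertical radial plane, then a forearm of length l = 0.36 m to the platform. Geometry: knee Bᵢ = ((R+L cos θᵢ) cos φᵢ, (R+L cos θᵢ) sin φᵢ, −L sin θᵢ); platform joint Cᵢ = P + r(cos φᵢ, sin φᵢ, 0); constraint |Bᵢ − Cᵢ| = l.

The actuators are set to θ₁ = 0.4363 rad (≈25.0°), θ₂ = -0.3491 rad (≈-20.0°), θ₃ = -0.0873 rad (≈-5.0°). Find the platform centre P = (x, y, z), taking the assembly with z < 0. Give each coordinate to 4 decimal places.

φ1=0.0°: virtual centre (0.2288, 0.0000, -0.0507), radius l
arm 2 at φ=120.0°: ρ2 = 0.2328;  centre 2 = (-0.1164, 0.2016, 0.0410)
φ3=240.0°: virtual centre (-0.1198, -0.2075, 0.0105), radius l
eliminate P² terms by subtracting sphere 1 from 2 and 3
linear system: -0.6903x+0.4032y = 0.0010−0.1835z; -0.6971x+-0.4149y = 0.0026−0.1223z
det = 0.5674;  x = -0.0025+0.2211z,  y = -0.0020+-0.0766z
into |P−centre ₁|² = l²: 1.0548z² + -0.0006z + -0.0735 = 0;  Δ = 0.3102;  z = -0.2638 or 0.2643 → z<0 root = -0.2638
x = -0.0609, y = 0.0182

(-0.0609, 0.0182, -0.2638)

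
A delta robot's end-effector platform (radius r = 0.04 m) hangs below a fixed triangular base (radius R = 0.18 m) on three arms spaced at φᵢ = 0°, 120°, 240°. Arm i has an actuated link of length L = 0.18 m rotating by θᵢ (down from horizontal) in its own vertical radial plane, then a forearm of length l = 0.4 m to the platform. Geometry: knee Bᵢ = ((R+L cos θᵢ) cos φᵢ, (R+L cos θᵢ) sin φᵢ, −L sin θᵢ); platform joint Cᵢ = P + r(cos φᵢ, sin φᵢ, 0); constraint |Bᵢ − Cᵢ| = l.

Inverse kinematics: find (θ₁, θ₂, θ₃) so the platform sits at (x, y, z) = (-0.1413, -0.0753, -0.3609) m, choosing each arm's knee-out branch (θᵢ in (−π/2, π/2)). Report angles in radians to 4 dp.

θ₁ = 1.2217, θ₂ = 0.6978, θ₃ = 0.0873

arm 1 (φ=0.0°): x'=-0.1413, y'=-0.0753
  A cos θ + B sin θ = C:  0.2813·cos θ + -0.3609·sin θ = -0.2429
  √(A²+B²)=0.4576;  θ1 = -0.9087+2.1304 ≈ 1.2217
φ2=120.0° → target in arm frame (0.0054, 0.1600)
  A=0.1346, B=-0.3609, C=(l²−L²−A²−y'²−z²)/(2L)=-0.1288
  γ=atan2(-0.3609,0.1346)=-1.2139;  ψ=arccos(-0.3344)=1.9117;  θ2=γ+ψ≈0.6978
arm 3 (φ=240.0°): x'=0.1359, y'=-0.0847
  A cos θ + B sin θ = C:  0.0041·cos θ + -0.3609·sin θ = -0.0273
  γ=atan2(-0.3609,0.0041)=-1.5593;  ψ=arccos(-0.0758)=1.6466;  θ3=γ+ψ≈0.0873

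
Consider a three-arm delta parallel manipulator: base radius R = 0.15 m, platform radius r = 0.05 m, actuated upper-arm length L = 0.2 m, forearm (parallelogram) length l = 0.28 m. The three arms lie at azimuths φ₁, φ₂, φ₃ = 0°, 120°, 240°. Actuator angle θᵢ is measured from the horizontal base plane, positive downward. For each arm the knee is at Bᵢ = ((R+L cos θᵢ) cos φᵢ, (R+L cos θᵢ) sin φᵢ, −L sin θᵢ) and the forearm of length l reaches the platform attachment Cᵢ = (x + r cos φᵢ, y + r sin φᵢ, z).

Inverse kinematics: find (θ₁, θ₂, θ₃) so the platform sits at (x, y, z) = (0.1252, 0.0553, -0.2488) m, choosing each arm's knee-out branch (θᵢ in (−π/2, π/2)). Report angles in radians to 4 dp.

rotate P by −φ1: (0.1252, 0.0553, -0.2488)
  A cos θ + B sin θ = C:  -0.0252·cos θ + -0.2488·sin θ = -0.0680
  γ=atan2(-0.2488,-0.0252)=-1.6717;  ψ=arccos(-0.2719)=1.8461;  θ1=γ+ψ≈0.1744
rotate P by −φ2: (-0.0147, -0.1361, -0.2488)
  e−x'=0.1147;  (l²−L²−(e−x')²−y'²−z²)/2L = -0.1379
  θ2 = atan2(B,A) + arccos(C/0.2740) = 0.9596
rotate P by −φ3: (-0.1105, 0.0808, -0.2488)
  A cos θ + B sin θ = C:  0.2105·cos θ + -0.2488·sin θ = -0.1858
  γ=atan2(-0.2488,0.2105)=-0.8686;  ψ=arccos(-0.5702)=2.1776;  θ3=γ+ψ≈1.3090

θ₁ = 0.1744, θ₂ = 0.9596, θ₃ = 1.3090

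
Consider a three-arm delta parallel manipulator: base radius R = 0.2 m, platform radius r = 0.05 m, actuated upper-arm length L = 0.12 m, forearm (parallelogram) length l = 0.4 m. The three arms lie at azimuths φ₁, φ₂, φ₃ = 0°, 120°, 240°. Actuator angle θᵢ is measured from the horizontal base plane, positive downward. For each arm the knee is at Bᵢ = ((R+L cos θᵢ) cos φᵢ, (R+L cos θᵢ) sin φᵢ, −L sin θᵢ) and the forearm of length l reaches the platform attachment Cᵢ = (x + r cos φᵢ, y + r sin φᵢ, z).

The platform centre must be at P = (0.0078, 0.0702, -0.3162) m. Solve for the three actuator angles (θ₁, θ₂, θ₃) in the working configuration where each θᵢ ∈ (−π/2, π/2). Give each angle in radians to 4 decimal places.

φ1=0.0° → target in arm frame (0.0078, 0.0702)
  e−x'=0.1422;  (l²−L²−(e−x')²−y'²−z²)/2L = 0.0853
  θ1 = atan2(B,A) + arccos(C/0.3467) = 0.1741
rotate P by −φ2: (0.0569, -0.0419, -0.3162)
  A cos θ + B sin θ = C:  0.0931·cos θ + -0.3162·sin θ = 0.1467
  θ2 = atan2(B,A) + arccos(C/0.3296) = -0.1747
rotate P by −φ3: (-0.0647, -0.0283, -0.3162)
  e−x'=0.2147;  (l²−L²−(e−x')²−y'²−z²)/2L = -0.0053
  θ3 = atan2(B,A) + arccos(C/0.3822) = 0.6104

θ₁ = 0.1741, θ₂ = -0.1747, θ₃ = 0.6104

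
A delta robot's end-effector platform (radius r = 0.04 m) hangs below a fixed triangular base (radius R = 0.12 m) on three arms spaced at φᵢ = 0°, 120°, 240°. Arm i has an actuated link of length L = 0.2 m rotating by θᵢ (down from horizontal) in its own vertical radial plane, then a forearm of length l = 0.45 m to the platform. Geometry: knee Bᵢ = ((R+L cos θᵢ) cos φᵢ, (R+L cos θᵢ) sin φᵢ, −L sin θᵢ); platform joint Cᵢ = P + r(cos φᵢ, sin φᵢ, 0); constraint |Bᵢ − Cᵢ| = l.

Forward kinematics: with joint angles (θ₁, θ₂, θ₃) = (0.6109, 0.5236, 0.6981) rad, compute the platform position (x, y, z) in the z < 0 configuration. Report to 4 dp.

S1 = (0.2438·cos0.0°, 0.2438·sin0.0°, -0.1147) = (0.2438, 0.0000, -0.1147)
arm 2 at φ=120.0°: e+L cos θ2 = 0.2532;  S2 = (-0.1266, 0.2193, -0.1000)
S3 = (0.2332·cos240.0°, 0.2332·sin240.0°, -0.1286) = (-0.1166, -0.2020, -0.1286)
eliminate P² terms by subtracting sphere 1 from 2 and 3
plane₁₂: -0.7409x+0.4386y+0.0294z = 0.0015
Cramer: x(z) = 0.0002-0.0004z;  y(z) = 0.0038-0.0678z
into |P−S₁|² = l²: 1.0046z² + 0.2291z + -0.1300 = 0;  Δ = 0.5748;  z = -0.4914 or 0.2633 → z<0 root = -0.4914
x = 0.0004, y = 0.0371

(0.0004, 0.0371, -0.4914)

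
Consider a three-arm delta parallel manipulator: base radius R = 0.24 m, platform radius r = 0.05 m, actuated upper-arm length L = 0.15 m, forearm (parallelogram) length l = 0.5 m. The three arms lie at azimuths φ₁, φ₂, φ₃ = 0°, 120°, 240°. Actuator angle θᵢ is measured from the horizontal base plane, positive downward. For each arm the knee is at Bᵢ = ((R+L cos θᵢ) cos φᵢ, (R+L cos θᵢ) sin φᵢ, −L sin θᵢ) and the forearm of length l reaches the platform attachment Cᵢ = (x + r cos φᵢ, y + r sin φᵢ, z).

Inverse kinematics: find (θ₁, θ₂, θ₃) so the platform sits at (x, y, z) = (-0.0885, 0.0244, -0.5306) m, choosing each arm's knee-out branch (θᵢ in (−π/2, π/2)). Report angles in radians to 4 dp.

φ1=0.0° → target in arm frame (-0.0885, 0.0244)
  e−x'=0.2785;  (l²−L²−(e−x')²−y'²−z²)/2L = -0.4406
  γ=atan2(-0.5306,0.2785)=-1.0874;  ψ=arccos(-0.7353)=2.3970;  θ1=γ+ψ≈1.3095
arm 2 (φ=120.0°): x'=0.0654, y'=0.0644
  e−x'=0.1246;  (l²−L²−(e−x')²−y'²−z²)/2L = -0.2457
  √(A²+B²)=0.5450;  θ2 = -1.3401+2.0385 ≈ 0.6984
arm 3 (φ=240.0°): x'=0.0231, y'=-0.0888
  A=0.1669, B=-0.5306, C=(l²−L²−A²−y'²−z²)/(2L)=-0.2993
  √(A²+B²)=0.5562;  θ3 = -1.2661+2.1389 ≈ 0.8728

θ₁ = 1.3095, θ₂ = 0.6984, θ₃ = 0.8728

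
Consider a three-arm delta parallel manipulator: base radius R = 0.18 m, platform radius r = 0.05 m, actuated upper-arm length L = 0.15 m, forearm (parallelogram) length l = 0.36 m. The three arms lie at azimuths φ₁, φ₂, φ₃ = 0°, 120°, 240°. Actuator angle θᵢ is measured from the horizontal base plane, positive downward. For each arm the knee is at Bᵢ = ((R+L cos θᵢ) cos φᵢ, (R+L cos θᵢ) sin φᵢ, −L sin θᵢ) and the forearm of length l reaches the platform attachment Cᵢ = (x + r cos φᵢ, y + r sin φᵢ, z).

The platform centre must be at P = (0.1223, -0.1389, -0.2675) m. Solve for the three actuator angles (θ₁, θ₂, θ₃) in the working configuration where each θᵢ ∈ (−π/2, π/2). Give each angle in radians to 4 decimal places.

φ1=0.0° → target in arm frame (0.1223, -0.1389)
  A cos θ + B sin θ = C:  0.0077·cos θ + -0.2675·sin θ = 0.0540
  θ1 = atan2(B,A) + arccos(C/0.2676) = -0.1743
rotate P by −φ2: (-0.1814, -0.0365, -0.2675)
  e−x'=0.3114;  (l²−L²−(e−x')²−y'²−z²)/2L = -0.2093
  √(A²+B²)=0.4106;  θ2 = -0.7096+2.1057 ≈ 1.3960
φ3=240.0° → target in arm frame (0.0591, 0.1754)
  A=0.0709, B=-0.2675, C=(l²−L²−A²−y'²−z²)/(2L)=-0.0008
  √(A²+B²)=0.2767;  θ3 = -1.3118+1.5736 ≈ 0.2617

θ₁ = -0.1743, θ₂ = 1.3960, θ₃ = 0.2617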